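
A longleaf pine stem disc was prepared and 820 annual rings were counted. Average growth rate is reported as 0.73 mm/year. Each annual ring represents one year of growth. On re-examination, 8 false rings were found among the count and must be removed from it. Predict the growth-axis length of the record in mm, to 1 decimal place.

After corrections the count is 820 − 8 = 812 annual rings.
Predicted length = 0.73 mm/year × 812 years = 592.8 mm.

592.8 mm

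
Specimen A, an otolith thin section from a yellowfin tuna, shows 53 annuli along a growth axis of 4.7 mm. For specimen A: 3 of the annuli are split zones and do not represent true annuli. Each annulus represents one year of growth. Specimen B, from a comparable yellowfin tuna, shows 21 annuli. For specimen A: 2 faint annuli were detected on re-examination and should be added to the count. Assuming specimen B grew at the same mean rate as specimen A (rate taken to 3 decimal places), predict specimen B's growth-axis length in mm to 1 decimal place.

Specimen A: after corrections the count is 53 − 3 + 2 = 52 annuli.
A: Extension rate ≈ 4.7 / 52 = 0.090 mm/yr.
Length of B = 0.090 × 21 = 1.9 mm.

1.9 mm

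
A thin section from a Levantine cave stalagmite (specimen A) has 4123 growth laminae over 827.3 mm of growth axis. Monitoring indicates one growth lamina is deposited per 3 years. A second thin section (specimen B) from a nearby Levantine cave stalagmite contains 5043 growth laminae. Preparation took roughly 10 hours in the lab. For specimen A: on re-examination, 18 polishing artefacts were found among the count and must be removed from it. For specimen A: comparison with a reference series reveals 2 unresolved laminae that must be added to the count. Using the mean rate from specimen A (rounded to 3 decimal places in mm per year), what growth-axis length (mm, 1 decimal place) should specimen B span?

1013.6 mm

Specimen A: true growth lamina count = 4123 − 18 + 2 = 4107.
Specimen A: multiplying by 3 years per growth lamina: 4107 × 3 = 12321 years.
A: 827.3 mm over 12321 years gives 827.3 / 12321 ≈ 0.067 mm/year.
Specimen B: at 3 years per growth lamina, 5043 × 3 = 15129 years. For B, 0.067 mm/year × 15129 years = 1013.6 mm.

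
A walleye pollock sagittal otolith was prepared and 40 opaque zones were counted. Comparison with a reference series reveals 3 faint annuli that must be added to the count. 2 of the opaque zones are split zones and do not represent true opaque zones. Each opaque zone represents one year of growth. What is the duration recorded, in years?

Adjusted count: 40 − 2 + 3 = 41 opaque zones.
With a one-to-one opaque zone periodicity this is 41 years.

41 years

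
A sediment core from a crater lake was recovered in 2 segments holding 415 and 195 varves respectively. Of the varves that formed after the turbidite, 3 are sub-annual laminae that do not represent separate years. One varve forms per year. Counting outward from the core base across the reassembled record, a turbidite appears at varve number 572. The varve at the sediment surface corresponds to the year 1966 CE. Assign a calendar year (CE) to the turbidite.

Total varves = 415 + 195 = 610.
610 − 572 = 38 varves lie beyond the turbidite toward the sediment surface.
Excluding 3 false varves: 38 − 3 = 35.
1966 − 35 = 1931 CE.

1931 CE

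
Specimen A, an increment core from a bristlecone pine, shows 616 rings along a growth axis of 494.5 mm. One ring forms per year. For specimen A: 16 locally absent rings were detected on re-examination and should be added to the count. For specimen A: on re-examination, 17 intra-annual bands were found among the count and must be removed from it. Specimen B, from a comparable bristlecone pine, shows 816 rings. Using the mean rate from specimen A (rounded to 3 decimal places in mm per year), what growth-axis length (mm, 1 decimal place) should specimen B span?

Specimen A: adjusted count: 616 − 17 + 16 = 615 rings.
A: Extension rate ≈ 494.5 / 615 = 0.804 mm/year.
For B, 0.804 mm/year × 816 years = 656.1 mm.

656.1 mm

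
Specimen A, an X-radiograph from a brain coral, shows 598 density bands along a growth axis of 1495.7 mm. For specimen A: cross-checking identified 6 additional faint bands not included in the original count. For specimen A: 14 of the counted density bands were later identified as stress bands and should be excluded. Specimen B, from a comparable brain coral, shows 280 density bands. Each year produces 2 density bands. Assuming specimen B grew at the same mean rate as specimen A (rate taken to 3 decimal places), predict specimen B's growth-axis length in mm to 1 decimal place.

709.8 mm

Specimen A: after corrections the count is 598 − 14 + 6 = 590 density bands.
Specimen A: dividing by 2 density bands per year: 590 / 2 = 295 years.
A: 1495.7 mm over 295 years gives 1495.7 / 295 ≈ 5.070 mm/year.
Specimen B: with 2 density bands per year, 280 / 2 = 140 years. For B, 5.070 mm/year × 140 years = 709.8 mm.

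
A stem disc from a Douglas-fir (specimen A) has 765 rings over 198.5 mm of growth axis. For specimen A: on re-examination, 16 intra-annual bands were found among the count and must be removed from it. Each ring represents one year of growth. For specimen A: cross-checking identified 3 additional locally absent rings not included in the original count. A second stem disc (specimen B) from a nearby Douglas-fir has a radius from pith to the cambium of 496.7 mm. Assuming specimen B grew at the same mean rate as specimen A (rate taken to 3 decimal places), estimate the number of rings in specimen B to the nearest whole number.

Specimen A: adjusted count: 765 − 16 + 3 = 752 rings.
A: Extension rate ≈ 198.5 / 752 = 0.264 mm/year.
For B, 496.7 / 0.264 = 1881.44 years ≈ 1881 rings.

1881 rings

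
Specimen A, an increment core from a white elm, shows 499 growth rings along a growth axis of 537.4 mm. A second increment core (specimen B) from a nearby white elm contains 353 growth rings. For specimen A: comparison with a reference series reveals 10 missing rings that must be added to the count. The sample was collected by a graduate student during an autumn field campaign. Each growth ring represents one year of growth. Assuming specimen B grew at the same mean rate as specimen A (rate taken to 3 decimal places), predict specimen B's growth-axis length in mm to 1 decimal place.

Specimen A: after corrections the count is 499 + 10 = 509 growth rings.
A: 537.4 mm over 509 years gives 537.4 / 509 ≈ 1.056 mm per year.
For B, 1.056 mm/year × 353 years = 372.8 mm.

372.8 mm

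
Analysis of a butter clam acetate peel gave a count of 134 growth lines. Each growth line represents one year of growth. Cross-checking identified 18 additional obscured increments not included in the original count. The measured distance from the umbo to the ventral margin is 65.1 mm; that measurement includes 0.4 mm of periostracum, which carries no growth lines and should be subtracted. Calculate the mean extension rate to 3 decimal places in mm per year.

Correcting the raw count gives 134 + 18 = 152 true growth lines.
The growth record spans 65.1 − 0.4 = 64.7 mm.
Mean rate = 64.7 mm / 152 years ≈ 0.426 mm per year.

0.426 mm per year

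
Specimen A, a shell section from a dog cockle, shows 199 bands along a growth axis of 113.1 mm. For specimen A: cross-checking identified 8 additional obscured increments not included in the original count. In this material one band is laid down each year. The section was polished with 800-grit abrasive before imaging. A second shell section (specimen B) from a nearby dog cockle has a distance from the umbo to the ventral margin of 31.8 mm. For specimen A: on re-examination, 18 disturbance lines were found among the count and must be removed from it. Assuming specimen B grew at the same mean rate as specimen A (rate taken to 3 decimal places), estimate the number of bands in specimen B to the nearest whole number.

53 bands

Specimen A: after corrections the count is 199 − 18 + 8 = 189 bands.
A: 113.1 mm over 189 years gives 113.1 / 189 ≈ 0.598 mm per year.
For B, 31.8 / 0.598 = 53.18 years ≈ 53 bands.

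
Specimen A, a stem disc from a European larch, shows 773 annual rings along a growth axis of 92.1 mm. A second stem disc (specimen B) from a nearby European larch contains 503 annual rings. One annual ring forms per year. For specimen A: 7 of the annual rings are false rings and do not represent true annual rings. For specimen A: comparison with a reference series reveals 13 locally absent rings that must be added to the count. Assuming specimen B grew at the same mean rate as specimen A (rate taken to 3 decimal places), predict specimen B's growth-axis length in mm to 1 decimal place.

59.4 mm

Specimen A: correcting the raw count gives 773 − 7 + 13 = 779 true annual rings.
A: 92.1 mm over 779 years gives 92.1 / 779 ≈ 0.118 mm per year.
Length of B = 0.118 × 503 = 59.4 mm.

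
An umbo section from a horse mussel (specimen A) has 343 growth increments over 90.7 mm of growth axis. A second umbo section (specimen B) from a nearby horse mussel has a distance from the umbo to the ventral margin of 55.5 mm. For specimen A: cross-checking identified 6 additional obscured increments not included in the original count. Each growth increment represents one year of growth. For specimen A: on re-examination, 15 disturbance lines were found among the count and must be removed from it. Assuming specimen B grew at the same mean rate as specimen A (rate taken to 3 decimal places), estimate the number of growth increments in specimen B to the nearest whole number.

204 growth increments

Specimen A: correcting the raw count gives 343 − 15 + 6 = 334 true growth increments.
A: Mean rate = 90.7 mm / 334 years ≈ 0.272 mm/yr.
For B, 55.5 / 0.272 = 204.04 years ≈ 204 growth increments.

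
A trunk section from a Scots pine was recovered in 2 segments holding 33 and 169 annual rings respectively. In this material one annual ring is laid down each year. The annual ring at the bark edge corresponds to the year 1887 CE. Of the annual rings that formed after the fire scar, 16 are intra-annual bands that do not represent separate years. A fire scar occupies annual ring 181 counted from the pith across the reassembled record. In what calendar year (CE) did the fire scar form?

1882 CE

Total annual rings = 33 + 169 = 202.
Between annual ring 181 and the bark edge there are 202 − 181 = 21 annual rings.
Removing the 16 false annual rings leaves 21 − 16 = 5 true annual rings beyond the fire scar.
1887 − 5 = 1882 CE.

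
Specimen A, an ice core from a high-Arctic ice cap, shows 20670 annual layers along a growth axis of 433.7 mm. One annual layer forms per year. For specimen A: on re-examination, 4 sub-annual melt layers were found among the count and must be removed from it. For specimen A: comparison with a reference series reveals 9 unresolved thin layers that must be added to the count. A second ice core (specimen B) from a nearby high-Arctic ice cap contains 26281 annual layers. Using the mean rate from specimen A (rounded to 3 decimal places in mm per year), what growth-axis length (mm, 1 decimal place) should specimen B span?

Specimen A: adjusted count: 20670 − 4 + 9 = 20675 annual layers.
A: 433.7 mm over 20675 years gives 433.7 / 20675 ≈ 0.021 mm/year.
Length of B = 0.021 × 26281 = 551.9 mm.

551.9 mm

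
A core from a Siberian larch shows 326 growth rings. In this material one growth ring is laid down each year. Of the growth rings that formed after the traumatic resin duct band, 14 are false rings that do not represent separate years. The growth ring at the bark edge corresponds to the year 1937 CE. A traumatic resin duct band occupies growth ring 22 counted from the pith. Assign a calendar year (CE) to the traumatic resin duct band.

1647 CE

Between growth ring 22 and the bark edge there are 326 − 22 = 304 growth rings.
304 − 14 false = 290 true growth rings after the traumatic resin duct band.
1937 − 290 = 1647 CE.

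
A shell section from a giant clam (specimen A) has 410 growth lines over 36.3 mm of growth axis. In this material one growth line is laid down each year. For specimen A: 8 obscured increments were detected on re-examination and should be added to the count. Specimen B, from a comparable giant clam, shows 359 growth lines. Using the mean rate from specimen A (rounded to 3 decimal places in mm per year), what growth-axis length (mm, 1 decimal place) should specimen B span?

31.2 mm

Specimen A: after corrections the count is 410 + 8 = 418 growth lines.
A: 36.3 mm over 418 years gives 36.3 / 418 ≈ 0.087 mm/yr.
Length of B = 0.087 × 359 = 31.2 mm.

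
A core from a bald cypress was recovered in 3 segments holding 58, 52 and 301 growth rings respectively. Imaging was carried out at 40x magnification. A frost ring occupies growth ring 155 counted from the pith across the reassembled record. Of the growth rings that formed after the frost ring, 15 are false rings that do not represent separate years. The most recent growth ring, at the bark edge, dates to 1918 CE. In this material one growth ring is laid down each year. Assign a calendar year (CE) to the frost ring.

1677 CE

Total growth rings = 58 + 52 + 301 = 411.
Between growth ring 155 and the bark edge there are 411 − 155 = 256 growth rings.
Excluding 15 false growth rings: 256 − 15 = 241.
Counting back 241 years from 1918 CE places the frost ring in 1918 − 241 = 1677 CE.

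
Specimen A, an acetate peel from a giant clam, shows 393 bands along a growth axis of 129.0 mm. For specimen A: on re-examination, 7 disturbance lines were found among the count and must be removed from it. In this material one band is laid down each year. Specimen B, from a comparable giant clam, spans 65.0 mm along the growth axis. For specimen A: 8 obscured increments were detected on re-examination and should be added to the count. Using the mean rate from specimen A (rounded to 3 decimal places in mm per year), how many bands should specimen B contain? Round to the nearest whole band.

199 bands

Specimen A: adjusted count: 393 − 7 + 8 = 394 bands.
A: Extension rate ≈ 129.0 / 394 = 0.327 mm per year.
B spans 65.0 / 0.327 = 198.78 years ≈ 199 bands.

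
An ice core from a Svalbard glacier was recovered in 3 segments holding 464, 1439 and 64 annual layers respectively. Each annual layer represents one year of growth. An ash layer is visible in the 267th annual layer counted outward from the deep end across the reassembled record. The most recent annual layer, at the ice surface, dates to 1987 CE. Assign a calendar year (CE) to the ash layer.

Total annual layers = 464 + 1439 + 64 = 1967.
Between annual layer 267 and the ice surface there are 1967 − 267 = 1700 annual layers.
1987 − 1700 = 287 CE.

287 CE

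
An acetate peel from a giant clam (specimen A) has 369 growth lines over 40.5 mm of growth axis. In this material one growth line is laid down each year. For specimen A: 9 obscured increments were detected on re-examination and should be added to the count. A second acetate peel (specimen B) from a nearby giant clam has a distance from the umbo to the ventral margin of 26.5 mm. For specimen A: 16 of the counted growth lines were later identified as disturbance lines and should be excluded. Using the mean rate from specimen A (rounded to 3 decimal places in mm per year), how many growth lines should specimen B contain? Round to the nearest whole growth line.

Specimen A: correcting the raw count gives 369 − 16 + 9 = 362 true growth lines.
A: 40.5 mm over 362 years gives 40.5 / 362 ≈ 0.112 mm per year.
For B, 26.5 / 0.112 = 236.61 years ≈ 237 growth lines.

237 growth lines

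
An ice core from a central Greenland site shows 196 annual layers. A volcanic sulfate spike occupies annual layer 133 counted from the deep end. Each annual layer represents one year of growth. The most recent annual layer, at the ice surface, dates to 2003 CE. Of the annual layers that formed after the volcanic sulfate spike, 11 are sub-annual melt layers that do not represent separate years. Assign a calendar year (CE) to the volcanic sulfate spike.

1951 CE

196 − 133 = 63 annual layers lie beyond the volcanic sulfate spike toward the ice surface.
Removing the 11 false annual layers leaves 63 − 11 = 52 true annual layers beyond the volcanic sulfate spike.
The annual layer at the ice surface is 2003 CE, so the volcanic sulfate spike dates to 2003 − 52 = 1951 CE.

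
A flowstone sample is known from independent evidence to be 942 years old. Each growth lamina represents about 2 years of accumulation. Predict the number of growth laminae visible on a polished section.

471 growth laminae

Expected growth laminae: 942 / 2 = 471.
So 471 growth laminae should be present.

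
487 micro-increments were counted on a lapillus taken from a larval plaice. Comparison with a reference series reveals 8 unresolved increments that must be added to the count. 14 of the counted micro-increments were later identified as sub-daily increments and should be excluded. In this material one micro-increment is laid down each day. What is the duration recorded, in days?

481 d

Adjusted count: 487 − 14 + 8 = 481 micro-increments.
At one micro-increment per day, that is 481 days.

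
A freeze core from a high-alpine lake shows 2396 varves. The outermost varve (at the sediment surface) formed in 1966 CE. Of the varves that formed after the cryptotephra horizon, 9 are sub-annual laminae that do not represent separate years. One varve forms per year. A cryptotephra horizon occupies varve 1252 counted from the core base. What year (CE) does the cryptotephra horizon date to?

831 CE

Between varve 1252 and the sediment surface there are 2396 − 1252 = 1144 varves.
Excluding 9 false varves: 1144 − 9 = 1135.
1966 − 1135 = 831 CE.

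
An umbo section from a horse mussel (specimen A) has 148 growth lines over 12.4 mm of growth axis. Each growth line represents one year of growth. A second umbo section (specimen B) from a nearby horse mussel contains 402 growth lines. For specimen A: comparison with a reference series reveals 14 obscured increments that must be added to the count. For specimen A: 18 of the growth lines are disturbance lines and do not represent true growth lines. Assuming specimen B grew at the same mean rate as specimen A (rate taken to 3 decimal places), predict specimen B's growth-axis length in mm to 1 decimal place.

34.6 mm

Specimen A: after corrections the count is 148 − 18 + 14 = 144 growth lines.
A: 12.4 mm over 144 years gives 12.4 / 144 ≈ 0.086 mm per year.
B's length ≈ 0.086 × 402 = 34.6 mm.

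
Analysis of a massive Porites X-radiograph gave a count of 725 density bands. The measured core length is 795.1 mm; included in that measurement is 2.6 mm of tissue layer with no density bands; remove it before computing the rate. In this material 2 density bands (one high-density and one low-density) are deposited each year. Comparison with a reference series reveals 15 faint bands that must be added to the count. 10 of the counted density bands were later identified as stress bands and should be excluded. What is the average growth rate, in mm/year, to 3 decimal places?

Adjusted count: 725 − 10 + 15 = 730 density bands.
With 2 density bands per year, 730 / 2 = 365 years.
The growth record spans 795.1 − 2.6 = 792.5 mm.
792.5 mm over 365 years gives 792.5 / 365 ≈ 2.171 mm/year.

2.171 mm/year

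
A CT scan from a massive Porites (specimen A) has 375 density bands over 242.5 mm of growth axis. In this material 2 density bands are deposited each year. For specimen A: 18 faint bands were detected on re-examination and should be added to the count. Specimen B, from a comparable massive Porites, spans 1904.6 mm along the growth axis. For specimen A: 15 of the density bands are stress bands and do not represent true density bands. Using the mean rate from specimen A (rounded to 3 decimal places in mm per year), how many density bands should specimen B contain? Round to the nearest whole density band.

Specimen A: correcting the raw count gives 375 − 15 + 18 = 378 true density bands.
Specimen A: dividing by 2 density bands per year: 378 / 2 = 189 years.
A: 242.5 mm over 189 years gives 242.5 / 189 ≈ 1.283 mm per year.
B spans 1904.6 / 1.283 = 1484.49 years; at 2 density bands per year that is 1484.49 × 2 ≈ 2969 density bands.

2969 density bands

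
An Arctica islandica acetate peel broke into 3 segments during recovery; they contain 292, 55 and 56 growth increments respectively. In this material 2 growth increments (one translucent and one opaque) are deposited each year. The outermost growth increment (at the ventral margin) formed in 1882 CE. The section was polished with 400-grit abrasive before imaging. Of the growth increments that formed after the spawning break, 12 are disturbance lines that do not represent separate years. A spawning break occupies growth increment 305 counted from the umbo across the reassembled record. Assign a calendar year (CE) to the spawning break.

1839 CE

Total growth increments = 292 + 55 + 56 = 403.
Between growth increment 305 and the ventral margin there are 403 − 305 = 98 growth increments.
Excluding 12 false growth increments: 98 − 12 = 86.
Dividing by 2 growth increments per year: 86 / 2 = 43 years.
Counting back 43 years from 1882 CE places the spawning break in 1882 − 43 = 1839 CE.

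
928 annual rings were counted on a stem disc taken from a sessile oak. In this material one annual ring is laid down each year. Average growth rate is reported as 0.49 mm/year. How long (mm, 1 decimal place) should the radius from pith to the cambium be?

454.7 mm

The record spans 928 years at 0.49 mm per year.
Length ≈ 0.49 × 928 = 454.7 mm.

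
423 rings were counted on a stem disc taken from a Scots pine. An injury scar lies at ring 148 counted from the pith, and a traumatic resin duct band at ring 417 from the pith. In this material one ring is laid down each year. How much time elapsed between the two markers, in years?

269 yr

417 − 148 = 269 rings lie between the two events.
At one ring per year, 269 years elapsed between them.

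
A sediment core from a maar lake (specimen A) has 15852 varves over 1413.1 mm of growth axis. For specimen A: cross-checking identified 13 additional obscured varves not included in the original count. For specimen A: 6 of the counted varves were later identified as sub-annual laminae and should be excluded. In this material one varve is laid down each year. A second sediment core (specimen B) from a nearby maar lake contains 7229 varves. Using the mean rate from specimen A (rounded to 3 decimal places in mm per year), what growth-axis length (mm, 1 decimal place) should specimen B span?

643.4 mm

Specimen A: adjusted count: 15852 − 6 + 13 = 15859 varves.
A: Mean rate = 1413.1 mm / 15859 years ≈ 0.089 mm per year.
Length of B = 0.089 × 7229 = 643.4 mm.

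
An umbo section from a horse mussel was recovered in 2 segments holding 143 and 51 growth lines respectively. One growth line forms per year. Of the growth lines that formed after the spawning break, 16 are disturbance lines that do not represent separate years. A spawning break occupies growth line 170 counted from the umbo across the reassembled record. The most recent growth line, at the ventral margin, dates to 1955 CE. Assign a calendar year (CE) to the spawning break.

1947 CE

Total growth lines = 143 + 51 = 194.
Between growth line 170 and the ventral margin there are 194 − 170 = 24 growth lines.
24 − 16 false = 8 true growth lines after the spawning break.
The growth line at the ventral margin is 1955 CE, so the spawning break dates to 1955 − 8 = 1947 CE.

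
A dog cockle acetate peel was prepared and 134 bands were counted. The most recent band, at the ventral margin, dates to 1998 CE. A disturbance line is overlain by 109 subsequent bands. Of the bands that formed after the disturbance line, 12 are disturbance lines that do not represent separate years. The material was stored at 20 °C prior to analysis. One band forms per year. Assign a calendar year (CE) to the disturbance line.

1901 CE

109 bands post-date the disturbance line.
109 − 12 false = 97 true bands after the disturbance line.
1998 − 97 = 1901 CE.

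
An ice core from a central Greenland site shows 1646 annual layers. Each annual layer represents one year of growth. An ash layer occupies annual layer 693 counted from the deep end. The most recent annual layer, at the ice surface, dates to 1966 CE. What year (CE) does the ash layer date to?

1013 CE

The ash layer sits at annual layer 693 from the deep end, so 1646 − 693 = 953 annual layers formed after it.
The annual layer at the ice surface is 1966 CE, so the ash layer dates to 1966 − 953 = 1013 CE.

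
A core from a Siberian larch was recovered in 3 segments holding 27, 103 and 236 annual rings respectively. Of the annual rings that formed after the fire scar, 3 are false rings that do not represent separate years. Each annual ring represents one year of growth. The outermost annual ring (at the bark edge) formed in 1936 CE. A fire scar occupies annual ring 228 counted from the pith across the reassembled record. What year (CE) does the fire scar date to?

Total annual rings = 27 + 103 + 236 = 366.
Between annual ring 228 and the bark edge there are 366 − 228 = 138 annual rings.
138 − 3 false = 135 true annual rings after the fire scar.
The annual ring at the bark edge is 1936 CE, so the fire scar dates to 1936 − 135 = 1801 CE.

1801 CE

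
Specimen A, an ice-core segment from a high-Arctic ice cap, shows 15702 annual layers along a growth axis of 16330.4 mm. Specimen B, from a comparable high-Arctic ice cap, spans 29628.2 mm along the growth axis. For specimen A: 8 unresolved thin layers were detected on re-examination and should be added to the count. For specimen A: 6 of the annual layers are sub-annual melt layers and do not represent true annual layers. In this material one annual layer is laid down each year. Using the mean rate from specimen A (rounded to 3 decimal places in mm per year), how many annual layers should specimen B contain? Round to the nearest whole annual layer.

28489 annual layers

Specimen A: after corrections the count is 15702 − 6 + 8 = 15704 annual layers.
A: 16330.4 mm over 15704 years gives 16330.4 / 15704 ≈ 1.040 mm/year.
Specimen B: 29628.2 mm / 1.040 mm per year = 28488.65 years ≈ 28489 annual layers.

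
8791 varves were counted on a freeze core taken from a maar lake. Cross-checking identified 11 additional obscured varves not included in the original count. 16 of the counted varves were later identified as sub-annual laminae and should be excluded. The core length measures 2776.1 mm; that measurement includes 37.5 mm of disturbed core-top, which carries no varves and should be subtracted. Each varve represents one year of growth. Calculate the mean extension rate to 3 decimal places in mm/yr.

Correcting the raw count gives 8791 − 16 + 11 = 8786 true varves.
The growth record spans 2776.1 − 37.5 = 2738.6 mm.
2738.6 mm over 8786 years gives 2738.6 / 8786 ≈ 0.312 mm/yr.

0.312 mm/yr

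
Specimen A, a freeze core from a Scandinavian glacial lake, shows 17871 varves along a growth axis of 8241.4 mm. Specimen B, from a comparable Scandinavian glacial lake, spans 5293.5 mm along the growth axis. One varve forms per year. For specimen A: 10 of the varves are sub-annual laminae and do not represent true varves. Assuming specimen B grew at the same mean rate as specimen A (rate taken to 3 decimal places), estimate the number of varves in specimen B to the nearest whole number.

Specimen A: true varve count = 17871 − 10 = 17861.
A: Extension rate ≈ 8241.4 / 17861 = 0.461 mm/yr.
B spans 5293.5 / 0.461 = 11482.65 years ≈ 11483 varves.

11483 varves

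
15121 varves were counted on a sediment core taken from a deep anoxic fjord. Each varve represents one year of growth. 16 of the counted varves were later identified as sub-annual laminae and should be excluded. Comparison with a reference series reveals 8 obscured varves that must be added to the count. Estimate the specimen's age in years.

True varve count = 15121 − 16 + 8 = 15113.
One varve per year makes the duration 15113 years.

15113 years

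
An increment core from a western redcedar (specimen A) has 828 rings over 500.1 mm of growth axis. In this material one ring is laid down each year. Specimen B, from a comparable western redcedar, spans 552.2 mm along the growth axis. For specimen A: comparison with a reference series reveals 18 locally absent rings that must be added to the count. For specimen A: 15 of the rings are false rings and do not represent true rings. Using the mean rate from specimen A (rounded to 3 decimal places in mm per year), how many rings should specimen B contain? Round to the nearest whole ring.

917 rings

Specimen A: after corrections the count is 828 − 15 + 18 = 831 rings.
A: Extension rate ≈ 500.1 / 831 = 0.602 mm/year.
B spans 552.2 / 0.602 = 917.28 years ≈ 917 rings.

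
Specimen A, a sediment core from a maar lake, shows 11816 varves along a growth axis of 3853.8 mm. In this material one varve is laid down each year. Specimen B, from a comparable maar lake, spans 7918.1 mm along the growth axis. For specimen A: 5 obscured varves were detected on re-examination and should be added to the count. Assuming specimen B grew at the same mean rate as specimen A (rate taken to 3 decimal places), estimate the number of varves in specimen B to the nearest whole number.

24289 varves

Specimen A: after corrections the count is 11816 + 5 = 11821 varves.
A: 3853.8 mm over 11821 years gives 3853.8 / 11821 ≈ 0.326 mm/year.
Specimen B: 7918.1 mm / 0.326 mm per year = 24288.65 years ≈ 24289 varves.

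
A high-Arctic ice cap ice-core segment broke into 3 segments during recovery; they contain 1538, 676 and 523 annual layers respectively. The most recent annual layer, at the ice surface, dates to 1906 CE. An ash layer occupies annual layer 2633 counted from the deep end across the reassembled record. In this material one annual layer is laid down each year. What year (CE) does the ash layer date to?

1802 CE

Total annual layers = 1538 + 676 + 523 = 2737.
The ash layer sits at annual layer 2633 from the deep end, so 2737 − 2633 = 104 annual layers formed after it.
Counting back 104 years from 1906 CE places the ash layer in 1906 − 104 = 1802 CE.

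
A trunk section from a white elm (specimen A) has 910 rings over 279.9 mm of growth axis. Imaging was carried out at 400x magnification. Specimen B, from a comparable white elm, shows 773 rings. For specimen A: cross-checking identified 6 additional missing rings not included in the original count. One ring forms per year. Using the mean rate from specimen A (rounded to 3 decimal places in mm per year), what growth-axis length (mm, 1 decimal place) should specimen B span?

Specimen A: true ring count = 910 + 6 = 916.
A: Mean rate = 279.9 mm / 916 years ≈ 0.306 mm/yr.
Length of B = 0.306 × 773 = 236.5 mm.

236.5 mm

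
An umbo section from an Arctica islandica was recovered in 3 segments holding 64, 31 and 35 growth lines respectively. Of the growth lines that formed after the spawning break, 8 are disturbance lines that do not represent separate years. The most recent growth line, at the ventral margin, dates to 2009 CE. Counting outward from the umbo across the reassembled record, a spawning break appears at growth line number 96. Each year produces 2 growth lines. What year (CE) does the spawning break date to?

Total growth lines = 64 + 31 + 35 = 130.
Between growth line 96 and the ventral margin there are 130 − 96 = 34 growth lines.
34 − 8 false = 26 true growth lines after the spawning break.
Dividing by 2 growth lines per year: 26 / 2 = 13 years.
2009 − 13 = 1996 CE.

1996 CE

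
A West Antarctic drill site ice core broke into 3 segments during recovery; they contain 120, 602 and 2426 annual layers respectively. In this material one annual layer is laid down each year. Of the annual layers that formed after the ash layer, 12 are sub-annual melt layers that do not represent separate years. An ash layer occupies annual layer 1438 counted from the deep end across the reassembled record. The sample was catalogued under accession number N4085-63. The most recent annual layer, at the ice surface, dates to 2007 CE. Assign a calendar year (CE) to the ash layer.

Total annual layers = 120 + 602 + 2426 = 3148.
The ash layer sits at annual layer 1438 from the deep end, so 3148 − 1438 = 1710 annual layers formed after it.
Excluding 12 false annual layers: 1710 − 12 = 1698.
The annual layer at the ice surface is 2007 CE, so the ash layer dates to 2007 − 1698 = 309 CE.

309 CE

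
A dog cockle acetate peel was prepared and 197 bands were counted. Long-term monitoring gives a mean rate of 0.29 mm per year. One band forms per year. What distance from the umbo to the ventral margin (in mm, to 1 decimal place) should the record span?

197 years of growth are recorded.
Length ≈ 0.29 × 197 = 57.1 mm.

57.1 mm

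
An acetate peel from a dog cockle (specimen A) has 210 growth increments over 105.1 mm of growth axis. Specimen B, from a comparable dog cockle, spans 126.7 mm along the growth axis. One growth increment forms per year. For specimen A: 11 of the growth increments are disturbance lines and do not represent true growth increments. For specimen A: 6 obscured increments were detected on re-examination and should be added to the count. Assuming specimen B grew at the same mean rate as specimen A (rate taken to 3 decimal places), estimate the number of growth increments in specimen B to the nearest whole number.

Specimen A: true growth increment count = 210 − 11 + 6 = 205.
A: 105.1 mm over 205 years gives 105.1 / 205 ≈ 0.513 mm per year.
For B, 126.7 / 0.513 = 246.98 years ≈ 247 growth increments.

247 growth increments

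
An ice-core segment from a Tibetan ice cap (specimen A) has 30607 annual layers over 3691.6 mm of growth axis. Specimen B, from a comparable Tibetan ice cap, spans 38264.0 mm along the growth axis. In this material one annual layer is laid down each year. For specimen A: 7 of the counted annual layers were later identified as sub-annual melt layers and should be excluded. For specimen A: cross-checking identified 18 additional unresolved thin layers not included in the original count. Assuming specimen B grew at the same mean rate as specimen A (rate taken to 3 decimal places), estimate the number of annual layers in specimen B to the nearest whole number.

316231 annual layers

Specimen A: true annual layer count = 30607 − 7 + 18 = 30618.
A: 3691.6 mm over 30618 years gives 3691.6 / 30618 ≈ 0.121 mm/year.
Specimen B: 38264.0 mm / 0.121 mm per year = 316231.40 years ≈ 316231 annual layers.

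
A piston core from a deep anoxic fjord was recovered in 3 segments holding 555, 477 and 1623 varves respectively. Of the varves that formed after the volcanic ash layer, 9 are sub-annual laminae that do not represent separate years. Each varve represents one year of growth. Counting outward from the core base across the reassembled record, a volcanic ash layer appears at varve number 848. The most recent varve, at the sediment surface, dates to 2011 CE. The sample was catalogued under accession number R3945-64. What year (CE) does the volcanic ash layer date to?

Total varves = 555 + 477 + 1623 = 2655.
Between varve 848 and the sediment surface there are 2655 − 848 = 1807 varves.
1807 − 9 false = 1798 true varves after the volcanic ash layer.
Counting back 1798 years from 2011 CE places the volcanic ash layer in 2011 − 1798 = 213 CE.

213 CE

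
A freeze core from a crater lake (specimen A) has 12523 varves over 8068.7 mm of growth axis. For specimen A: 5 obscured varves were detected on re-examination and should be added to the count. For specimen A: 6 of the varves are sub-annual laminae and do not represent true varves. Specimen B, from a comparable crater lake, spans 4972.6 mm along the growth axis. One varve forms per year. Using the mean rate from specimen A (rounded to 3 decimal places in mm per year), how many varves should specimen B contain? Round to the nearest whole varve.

7721 varves

Specimen A: adjusted count: 12523 − 6 + 5 = 12522 varves.
A: Mean rate = 8068.7 mm / 12522 years ≈ 0.644 mm/yr.
For B, 4972.6 / 0.644 = 7721.43 years ≈ 7721 varves.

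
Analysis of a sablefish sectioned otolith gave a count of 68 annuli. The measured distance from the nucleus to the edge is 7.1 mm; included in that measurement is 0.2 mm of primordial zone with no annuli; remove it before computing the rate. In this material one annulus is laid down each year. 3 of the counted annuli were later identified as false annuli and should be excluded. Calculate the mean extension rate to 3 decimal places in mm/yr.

0.106 mm/yr

After corrections the count is 68 − 3 = 65 annuli.
The growth record spans 7.1 − 0.2 = 6.9 mm.
Mean rate = 6.9 mm / 65 years ≈ 0.106 mm/yr.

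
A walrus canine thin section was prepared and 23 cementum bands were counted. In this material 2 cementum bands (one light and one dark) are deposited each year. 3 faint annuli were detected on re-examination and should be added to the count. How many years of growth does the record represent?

13 years

Correcting the raw count gives 23 + 3 = 26 true cementum bands.
26 cementum bands at 2 per year is 26 / 2 = 13 years.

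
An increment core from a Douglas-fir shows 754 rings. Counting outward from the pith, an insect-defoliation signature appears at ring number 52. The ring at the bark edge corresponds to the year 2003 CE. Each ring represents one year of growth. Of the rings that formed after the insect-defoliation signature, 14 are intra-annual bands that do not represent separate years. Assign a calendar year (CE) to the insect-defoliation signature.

1315 CE

754 − 52 = 702 rings lie beyond the insect-defoliation signature toward the bark edge.
702 − 14 false = 688 true rings after the insect-defoliation signature.
Counting back 688 years from 2003 CE places the insect-defoliation signature in 2003 − 688 = 1315 CE.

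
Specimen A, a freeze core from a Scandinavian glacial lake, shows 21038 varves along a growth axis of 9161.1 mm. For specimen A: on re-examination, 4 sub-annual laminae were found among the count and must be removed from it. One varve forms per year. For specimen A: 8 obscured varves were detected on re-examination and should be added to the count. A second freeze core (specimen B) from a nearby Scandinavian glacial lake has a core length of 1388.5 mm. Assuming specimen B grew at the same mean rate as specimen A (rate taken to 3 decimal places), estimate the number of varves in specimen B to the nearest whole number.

3192 varves

Specimen A: adjusted count: 21038 − 4 + 8 = 21042 varves.
A: Extension rate ≈ 9161.1 / 21042 = 0.435 mm/year.
Specimen B: 1388.5 mm / 0.435 mm per year = 3191.95 years ≈ 3192 varves.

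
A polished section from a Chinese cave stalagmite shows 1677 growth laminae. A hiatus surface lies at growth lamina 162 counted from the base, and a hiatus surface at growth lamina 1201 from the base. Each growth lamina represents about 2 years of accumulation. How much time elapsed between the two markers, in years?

2078 years

Separation: 1201 − 162 = 1039 growth laminae.
At 2 years per growth lamina, 1039 × 2 = 2078 years.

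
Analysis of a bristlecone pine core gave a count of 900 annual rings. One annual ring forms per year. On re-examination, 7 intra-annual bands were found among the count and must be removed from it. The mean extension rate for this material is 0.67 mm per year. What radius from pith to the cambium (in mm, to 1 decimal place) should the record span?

598.3 mm

Adjusted count: 900 − 7 = 893 annual rings.
Predicted length = 0.67 mm/year × 893 years = 598.3 mm.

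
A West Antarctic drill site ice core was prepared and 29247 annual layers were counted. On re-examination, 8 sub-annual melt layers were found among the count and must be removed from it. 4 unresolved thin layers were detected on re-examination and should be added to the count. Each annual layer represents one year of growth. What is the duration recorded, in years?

29243 years

Adjusted count: 29247 − 8 + 4 = 29243 annual layers.
One annual layer per year makes the duration 29243 years.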